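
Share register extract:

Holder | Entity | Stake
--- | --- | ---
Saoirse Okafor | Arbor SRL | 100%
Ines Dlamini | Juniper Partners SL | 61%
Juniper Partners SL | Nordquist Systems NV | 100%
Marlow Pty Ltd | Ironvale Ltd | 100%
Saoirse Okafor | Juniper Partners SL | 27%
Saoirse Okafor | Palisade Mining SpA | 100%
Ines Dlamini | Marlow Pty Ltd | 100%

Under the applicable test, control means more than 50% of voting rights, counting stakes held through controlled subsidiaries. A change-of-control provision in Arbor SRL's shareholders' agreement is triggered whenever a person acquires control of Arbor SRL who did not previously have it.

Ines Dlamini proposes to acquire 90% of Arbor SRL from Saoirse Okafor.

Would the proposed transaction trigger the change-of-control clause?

Yes

The purchase adds only to Ines's holdings (Saoirse's stake shrinks), so Ines is the only person who could newly come to control Arbor.
Ines holds 61% of Juniper, so Ines controls Juniper.
Ines holds 100% of Marlow, so Ines controls Marlow.
Juniper holds 100% of Nordquist, so Ines controls Nordquist.
Marlow holds 100% of Ironvale, so Ines controls Ironvale.
Neither Ines nor any entity Ines controls holds any voting interest in Arbor.
So before the transaction, Ines does not control Arbor.
After the purchase, Ines holds 90% of Arbor directly, and Saoirse's stake falls to 10%.
Ines holds 90% of Arbor, so Ines controls Arbor.
Ines did not control Arbor before and does after, so the clause is triggered.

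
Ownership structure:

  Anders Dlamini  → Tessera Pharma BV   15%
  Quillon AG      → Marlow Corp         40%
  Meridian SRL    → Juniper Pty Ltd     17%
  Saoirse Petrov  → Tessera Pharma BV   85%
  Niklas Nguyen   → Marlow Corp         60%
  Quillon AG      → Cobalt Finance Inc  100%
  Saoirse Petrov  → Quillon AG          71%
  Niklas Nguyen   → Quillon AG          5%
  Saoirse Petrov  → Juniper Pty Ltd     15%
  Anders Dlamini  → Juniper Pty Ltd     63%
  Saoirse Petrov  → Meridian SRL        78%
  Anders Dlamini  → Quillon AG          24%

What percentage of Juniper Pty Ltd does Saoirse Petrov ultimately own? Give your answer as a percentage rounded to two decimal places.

Saoirse reaches Juniper along 2 paths.
Via Meridian: 78% × 17% = 13.26%.
Direct stake: 15% = 15%.
Total: 13.26% + 15% = 28.26%.

28.26%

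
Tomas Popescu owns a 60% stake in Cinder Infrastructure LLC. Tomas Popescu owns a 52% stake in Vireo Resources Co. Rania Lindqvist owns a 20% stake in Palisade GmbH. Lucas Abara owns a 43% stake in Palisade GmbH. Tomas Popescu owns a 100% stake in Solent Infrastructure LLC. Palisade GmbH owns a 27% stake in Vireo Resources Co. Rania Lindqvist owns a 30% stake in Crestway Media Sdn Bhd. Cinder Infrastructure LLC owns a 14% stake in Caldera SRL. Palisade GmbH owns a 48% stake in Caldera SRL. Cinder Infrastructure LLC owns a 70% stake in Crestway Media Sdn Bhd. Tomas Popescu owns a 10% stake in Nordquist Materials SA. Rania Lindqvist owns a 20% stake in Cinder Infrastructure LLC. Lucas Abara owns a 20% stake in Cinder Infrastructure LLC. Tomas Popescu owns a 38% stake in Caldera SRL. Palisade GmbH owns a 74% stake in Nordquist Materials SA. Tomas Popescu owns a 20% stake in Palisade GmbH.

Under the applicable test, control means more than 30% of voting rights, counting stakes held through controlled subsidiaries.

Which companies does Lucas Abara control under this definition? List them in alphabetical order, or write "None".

Caldera SRL, Nordquist Materials SA, Palisade GmbH

Lucas holds 43% of Palisade, so Lucas controls Palisade.
Palisade holds 48% of Caldera, so Lucas controls Caldera.
Palisade holds 74% of Nordquist, so Lucas controls Nordquist.
No other company's threshold is met.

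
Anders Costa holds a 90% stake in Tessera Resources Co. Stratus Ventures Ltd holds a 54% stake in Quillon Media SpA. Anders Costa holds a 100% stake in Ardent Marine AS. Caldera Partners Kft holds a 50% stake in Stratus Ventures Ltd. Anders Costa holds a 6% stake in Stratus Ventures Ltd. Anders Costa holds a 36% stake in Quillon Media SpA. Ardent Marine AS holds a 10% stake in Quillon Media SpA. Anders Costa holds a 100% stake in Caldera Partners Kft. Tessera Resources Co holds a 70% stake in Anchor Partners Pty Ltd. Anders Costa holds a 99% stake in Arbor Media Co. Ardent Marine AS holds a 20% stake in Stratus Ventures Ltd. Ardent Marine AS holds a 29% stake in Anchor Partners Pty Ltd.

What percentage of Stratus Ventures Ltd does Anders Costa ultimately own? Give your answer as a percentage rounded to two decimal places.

Anders reaches Stratus along 3 paths.
Direct stake: 6% = 6%.
Via Ardent: 100% × 20% = 20%.
Via Caldera: 100% × 50% = 50%.
Total: 6% + 20% + 50% = 76%.
Rounded: 76.00%.

76.00%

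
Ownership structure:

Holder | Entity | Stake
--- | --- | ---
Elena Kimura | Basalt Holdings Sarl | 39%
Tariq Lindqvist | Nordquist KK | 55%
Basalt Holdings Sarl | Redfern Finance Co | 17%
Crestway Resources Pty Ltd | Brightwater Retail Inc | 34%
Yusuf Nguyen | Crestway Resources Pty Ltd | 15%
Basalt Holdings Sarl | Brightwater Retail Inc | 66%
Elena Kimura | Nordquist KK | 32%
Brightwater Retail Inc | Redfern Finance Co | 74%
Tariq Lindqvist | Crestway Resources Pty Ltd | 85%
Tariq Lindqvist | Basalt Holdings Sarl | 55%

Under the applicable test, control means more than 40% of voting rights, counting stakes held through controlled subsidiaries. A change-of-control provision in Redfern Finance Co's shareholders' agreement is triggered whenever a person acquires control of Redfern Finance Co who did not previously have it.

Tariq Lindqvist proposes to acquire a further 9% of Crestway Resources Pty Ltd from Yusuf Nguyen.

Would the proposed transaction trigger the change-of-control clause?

The purchase adds only to Tariq's holdings (Yusuf's stake shrinks), so Tariq is the only person who could newly come to control Redfern.
Tariq holds 55% of Basalt, so Tariq controls Basalt.
Tariq holds 85% of Crestway, so Tariq controls Crestway.
Crestway and Basalt together hold 34% + 66% = 100% of Brightwater, so Tariq controls Brightwater.
Brightwater and Basalt together hold 74% + 17% = 91% of Redfern, so Tariq controls Redfern.
So Tariq already controls Redfern before the transaction.
After the purchase, Tariq's direct stake in Crestway rises to 85% + 9% = 94%, and Yusuf's stake falls to 6%.
Tariq controlled Redfern already, so this is not a new person acquiring control; every other person's position is unchanged or reduced.
No new person acquires control, so the clause is not triggered.

No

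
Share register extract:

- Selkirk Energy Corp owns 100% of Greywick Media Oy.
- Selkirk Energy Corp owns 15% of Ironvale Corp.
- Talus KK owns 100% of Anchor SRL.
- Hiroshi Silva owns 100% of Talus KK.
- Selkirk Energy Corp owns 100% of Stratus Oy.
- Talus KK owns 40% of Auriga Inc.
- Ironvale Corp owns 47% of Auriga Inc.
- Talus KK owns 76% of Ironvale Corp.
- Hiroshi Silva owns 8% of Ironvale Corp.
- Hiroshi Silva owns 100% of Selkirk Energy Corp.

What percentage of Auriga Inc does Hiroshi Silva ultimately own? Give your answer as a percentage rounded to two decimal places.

Hiroshi reaches Auriga along 4 paths.
Via Talus: 100% × 40% = 40%.
Via Ironvale: 8% × 47% = 3.76%.
Via Talus → Ironvale: 100% × 76% × 47% = 35.72%.
Via Selkirk → Ironvale: 100% × 15% × 47% = 7.05%.
Total: 40% + 3.76% + 35.72% + 7.05% = 86.53%.

86.53%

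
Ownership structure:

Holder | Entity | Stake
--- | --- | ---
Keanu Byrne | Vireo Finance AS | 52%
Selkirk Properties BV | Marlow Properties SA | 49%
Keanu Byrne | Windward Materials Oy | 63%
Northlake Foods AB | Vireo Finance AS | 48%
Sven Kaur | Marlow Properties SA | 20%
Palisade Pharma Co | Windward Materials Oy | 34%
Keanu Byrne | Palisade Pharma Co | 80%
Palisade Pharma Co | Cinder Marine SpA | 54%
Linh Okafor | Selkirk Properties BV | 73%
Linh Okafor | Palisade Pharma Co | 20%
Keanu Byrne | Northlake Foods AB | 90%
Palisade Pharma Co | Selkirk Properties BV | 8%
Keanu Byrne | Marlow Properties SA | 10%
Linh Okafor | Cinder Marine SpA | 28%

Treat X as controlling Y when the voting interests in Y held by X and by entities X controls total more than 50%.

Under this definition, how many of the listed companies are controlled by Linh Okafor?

Linh holds 73% of Selkirk, so Linh controls Selkirk.
No other company's threshold is met.
Linh controls 1 company.

1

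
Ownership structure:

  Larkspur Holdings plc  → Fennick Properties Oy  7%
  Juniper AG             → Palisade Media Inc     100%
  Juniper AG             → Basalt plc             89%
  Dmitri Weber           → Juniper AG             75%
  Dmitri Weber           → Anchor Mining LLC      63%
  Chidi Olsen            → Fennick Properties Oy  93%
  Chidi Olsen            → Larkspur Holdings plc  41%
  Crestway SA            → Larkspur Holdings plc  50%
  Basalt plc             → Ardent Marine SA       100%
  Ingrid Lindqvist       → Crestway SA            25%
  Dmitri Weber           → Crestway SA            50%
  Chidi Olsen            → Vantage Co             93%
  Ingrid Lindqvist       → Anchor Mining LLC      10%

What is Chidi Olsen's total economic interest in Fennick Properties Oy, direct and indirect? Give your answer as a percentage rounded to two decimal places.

95.87%

Chidi reaches Fennick along 2 paths.
Via Larkspur: 41% × 7% = 2.87%.
Direct stake: 93% = 93%.
Total: 2.87% + 93% = 95.87%.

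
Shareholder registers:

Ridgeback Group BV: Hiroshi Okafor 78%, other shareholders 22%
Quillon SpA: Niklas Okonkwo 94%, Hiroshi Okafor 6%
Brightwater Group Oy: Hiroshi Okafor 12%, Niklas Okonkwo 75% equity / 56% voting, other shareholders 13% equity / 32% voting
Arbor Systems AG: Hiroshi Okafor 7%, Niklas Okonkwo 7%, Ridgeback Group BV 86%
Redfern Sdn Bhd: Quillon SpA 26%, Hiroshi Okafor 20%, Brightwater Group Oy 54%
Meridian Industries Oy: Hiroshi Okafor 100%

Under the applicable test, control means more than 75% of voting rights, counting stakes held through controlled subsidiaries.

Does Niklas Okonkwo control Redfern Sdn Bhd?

No

Niklas holds 94% of Quillon, so Niklas controls Quillon.
In Redfern, Niklas's side holds only 26%, not > 75%.
So Niklas does not control Redfern.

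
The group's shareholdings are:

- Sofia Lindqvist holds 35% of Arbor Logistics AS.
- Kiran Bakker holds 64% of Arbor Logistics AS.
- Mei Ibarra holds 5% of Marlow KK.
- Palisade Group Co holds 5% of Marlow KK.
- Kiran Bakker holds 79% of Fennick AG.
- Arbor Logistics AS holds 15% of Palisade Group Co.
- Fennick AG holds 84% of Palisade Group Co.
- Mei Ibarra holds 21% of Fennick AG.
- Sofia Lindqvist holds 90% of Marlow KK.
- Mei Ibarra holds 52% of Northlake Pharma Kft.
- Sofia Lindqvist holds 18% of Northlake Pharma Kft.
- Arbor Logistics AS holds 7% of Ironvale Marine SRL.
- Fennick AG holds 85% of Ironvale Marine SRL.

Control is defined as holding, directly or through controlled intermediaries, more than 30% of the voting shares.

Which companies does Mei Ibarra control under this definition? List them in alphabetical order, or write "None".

Mei holds 52% of Northlake, so Mei controls Northlake.
No other company's threshold is met.

Northlake Pharma Kft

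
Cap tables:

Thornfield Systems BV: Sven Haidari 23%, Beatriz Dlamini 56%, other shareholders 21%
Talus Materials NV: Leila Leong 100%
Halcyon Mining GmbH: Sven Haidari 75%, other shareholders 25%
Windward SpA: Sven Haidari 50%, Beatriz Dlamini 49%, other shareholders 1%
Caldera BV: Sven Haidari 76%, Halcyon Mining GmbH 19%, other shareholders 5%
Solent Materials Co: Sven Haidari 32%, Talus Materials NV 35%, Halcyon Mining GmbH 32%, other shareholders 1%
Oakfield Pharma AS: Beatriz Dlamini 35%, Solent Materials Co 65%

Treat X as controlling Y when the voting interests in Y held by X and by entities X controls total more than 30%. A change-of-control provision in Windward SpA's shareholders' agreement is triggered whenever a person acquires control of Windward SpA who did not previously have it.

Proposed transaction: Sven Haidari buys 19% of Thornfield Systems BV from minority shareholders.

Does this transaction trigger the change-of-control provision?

No

The purchase changes only Sven's holdings, so Sven is the only person who could newly come to control Windward.
Sven holds 50% of Windward, so Sven controls Windward.
So Sven already controls Windward before the transaction.
After the purchase, Sven's direct stake in Thornfield rises to 23% + 19% = 42%.
Sven controlled Windward already, so this is not a new person acquiring control; every other person's position is unchanged or reduced.
No new person acquires control, so the clause is not triggered.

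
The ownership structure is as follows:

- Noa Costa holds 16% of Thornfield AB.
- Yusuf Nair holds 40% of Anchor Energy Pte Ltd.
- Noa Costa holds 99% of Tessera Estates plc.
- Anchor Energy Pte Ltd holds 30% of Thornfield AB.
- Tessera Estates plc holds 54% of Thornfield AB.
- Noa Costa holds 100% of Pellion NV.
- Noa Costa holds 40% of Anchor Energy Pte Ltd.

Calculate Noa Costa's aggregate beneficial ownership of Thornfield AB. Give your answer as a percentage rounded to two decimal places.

Noa reaches Thornfield along 3 paths.
Via Anchor: 40% × 30% = 12%.
Direct stake: 16% = 16%.
Via Tessera: 99% × 54% = 53.46%.
Total: 12% + 16% + 53.46% = 81.46%.

81.46%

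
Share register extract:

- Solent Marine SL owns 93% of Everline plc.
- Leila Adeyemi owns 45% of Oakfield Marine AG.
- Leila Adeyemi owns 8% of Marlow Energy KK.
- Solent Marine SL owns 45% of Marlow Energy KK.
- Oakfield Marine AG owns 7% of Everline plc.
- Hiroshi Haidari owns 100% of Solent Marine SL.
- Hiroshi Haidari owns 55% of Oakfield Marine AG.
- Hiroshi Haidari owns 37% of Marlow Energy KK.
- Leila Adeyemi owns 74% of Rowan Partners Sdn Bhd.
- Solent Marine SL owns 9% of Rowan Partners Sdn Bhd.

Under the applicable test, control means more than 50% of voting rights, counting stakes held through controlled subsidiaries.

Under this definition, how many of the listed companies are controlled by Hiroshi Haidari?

4

Hiroshi holds 55% of Oakfield, so Hiroshi controls Oakfield.
Hiroshi holds 100% of Solent, so Hiroshi controls Solent.
Solent and Hiroshi together hold 45% + 37% = 82% of Marlow, so Hiroshi controls Marlow.
Oakfield and Solent together hold 7% + 93% = 100% of Everline, so Hiroshi controls Everline.
No other company's threshold is met.
Hiroshi controls 4 companies.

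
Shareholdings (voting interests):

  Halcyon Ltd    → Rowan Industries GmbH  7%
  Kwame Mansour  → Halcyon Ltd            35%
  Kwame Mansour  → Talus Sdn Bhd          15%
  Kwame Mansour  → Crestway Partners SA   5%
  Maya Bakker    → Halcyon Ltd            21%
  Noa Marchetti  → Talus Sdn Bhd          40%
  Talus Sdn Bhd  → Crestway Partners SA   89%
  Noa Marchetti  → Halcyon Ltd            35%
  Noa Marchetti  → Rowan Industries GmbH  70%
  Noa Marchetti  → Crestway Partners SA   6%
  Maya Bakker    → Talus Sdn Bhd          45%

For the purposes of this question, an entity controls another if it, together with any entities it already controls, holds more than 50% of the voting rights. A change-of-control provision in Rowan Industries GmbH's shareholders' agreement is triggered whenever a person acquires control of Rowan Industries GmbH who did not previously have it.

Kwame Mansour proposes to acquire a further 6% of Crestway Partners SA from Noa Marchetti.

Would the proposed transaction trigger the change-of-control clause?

The purchase adds only to Kwame's holdings (Noa's stake shrinks), so Kwame is the only person who could newly come to control Rowan.
Kwame's largest direct stake is 35% in Halcyon, which does not meet the threshold, so Kwame controls no company.
Neither Kwame nor any entity Kwame controls holds any voting interest in Rowan.
So before the transaction, Kwame does not control Rowan.
After the purchase, Kwame's direct stake in Crestway rises to 5% + 6% = 11%, and Noa's stake falls to 0%.
Kwame's side now holds 11% of Crestway, not > 50%, so Kwame still does not control Crestway.
After the transaction, neither Kwame nor any entity Kwame controls holds a voting interest in Rowan, so Kwame still does not control it.
No new person acquires control, so the clause is not triggered.

No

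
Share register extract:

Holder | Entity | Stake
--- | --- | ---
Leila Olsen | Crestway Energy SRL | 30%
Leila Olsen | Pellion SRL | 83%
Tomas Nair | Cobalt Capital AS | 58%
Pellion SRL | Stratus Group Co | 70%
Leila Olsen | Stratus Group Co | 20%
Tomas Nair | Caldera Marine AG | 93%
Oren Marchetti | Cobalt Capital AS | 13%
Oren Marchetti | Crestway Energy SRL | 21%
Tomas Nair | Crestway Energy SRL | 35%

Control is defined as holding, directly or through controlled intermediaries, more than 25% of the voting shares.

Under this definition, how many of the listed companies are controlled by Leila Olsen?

3

Leila holds 83% of Pellion, so Leila controls Pellion.
Leila holds 30% of Crestway, so Leila controls Crestway.
Pellion and Leila together hold 70% + 20% = 90% of Stratus, so Leila controls Stratus.
No other company's threshold is met.
Leila controls 3 companies.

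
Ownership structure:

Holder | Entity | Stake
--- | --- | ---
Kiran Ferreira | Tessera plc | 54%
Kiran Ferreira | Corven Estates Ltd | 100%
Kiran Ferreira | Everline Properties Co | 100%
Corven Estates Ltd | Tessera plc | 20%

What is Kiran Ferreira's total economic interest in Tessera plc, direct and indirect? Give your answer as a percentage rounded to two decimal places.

Kiran reaches Tessera along 2 paths.
Via Corven: 100% × 20% = 20%.
Direct stake: 54% = 54%.
Total: 20% + 54% = 74%.
Rounded: 74.00%.

74.00%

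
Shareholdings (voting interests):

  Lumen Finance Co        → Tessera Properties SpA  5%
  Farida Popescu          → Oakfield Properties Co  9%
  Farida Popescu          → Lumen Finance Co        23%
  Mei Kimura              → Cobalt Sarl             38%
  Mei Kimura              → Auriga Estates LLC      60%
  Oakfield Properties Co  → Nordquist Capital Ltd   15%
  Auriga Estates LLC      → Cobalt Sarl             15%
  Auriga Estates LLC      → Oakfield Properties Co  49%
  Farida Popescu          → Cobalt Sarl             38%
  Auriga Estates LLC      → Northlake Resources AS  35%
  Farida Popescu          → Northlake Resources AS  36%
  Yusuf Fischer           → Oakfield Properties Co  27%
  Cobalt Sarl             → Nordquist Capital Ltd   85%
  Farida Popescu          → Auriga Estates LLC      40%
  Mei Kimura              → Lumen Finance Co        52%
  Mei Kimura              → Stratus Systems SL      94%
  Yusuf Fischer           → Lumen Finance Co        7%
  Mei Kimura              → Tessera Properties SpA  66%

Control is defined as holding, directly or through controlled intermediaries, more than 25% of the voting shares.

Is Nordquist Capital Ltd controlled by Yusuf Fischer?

No

Yusuf holds 27% of Oakfield, so Yusuf controls Oakfield.
In Nordquist, Yusuf's side holds only 15%, not > 25%.
So Yusuf does not control Nordquist.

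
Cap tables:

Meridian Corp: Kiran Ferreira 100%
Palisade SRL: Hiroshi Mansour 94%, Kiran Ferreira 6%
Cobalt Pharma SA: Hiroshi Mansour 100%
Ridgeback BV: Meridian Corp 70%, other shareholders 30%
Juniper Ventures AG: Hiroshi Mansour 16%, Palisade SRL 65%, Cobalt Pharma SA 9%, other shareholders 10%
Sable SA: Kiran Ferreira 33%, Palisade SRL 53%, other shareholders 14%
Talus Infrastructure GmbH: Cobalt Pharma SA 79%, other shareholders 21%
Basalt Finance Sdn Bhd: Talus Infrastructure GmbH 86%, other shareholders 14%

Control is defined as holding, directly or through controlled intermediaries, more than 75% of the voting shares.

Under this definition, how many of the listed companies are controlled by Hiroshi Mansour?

Hiroshi holds 94% of Palisade, so Hiroshi controls Palisade.
Hiroshi holds 100% of Cobalt, so Hiroshi controls Cobalt.
Hiroshi and Palisade and Cobalt together hold 16% + 65% + 9% = 90% of Juniper, so Hiroshi controls Juniper.
Cobalt holds 79% of Talus, so Hiroshi controls Talus.
Talus holds 86% of Basalt, so Hiroshi controls Basalt.
No other company's threshold is met.
Hiroshi controls 5 companies.

5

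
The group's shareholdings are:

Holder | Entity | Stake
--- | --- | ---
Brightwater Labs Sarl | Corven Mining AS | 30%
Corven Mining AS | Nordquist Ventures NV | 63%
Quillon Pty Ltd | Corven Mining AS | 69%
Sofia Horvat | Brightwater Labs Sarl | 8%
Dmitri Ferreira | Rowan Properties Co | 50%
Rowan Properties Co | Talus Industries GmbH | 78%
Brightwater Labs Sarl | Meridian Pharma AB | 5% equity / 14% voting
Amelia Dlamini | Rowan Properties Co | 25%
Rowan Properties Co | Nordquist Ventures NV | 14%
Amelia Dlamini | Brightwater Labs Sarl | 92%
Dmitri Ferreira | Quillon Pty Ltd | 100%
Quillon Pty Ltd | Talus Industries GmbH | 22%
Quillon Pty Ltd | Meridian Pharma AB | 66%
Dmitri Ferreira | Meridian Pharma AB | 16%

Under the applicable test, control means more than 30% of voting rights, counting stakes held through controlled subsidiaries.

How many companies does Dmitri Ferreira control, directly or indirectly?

6

Dmitri holds 50% of Rowan, so Dmitri controls Rowan.
Dmitri holds 100% of Quillon, so Dmitri controls Quillon.
Quillon holds 69% of Corven, so Dmitri controls Corven.
Rowan and Corven together hold 14% + 63% = 77% of Nordquist, so Dmitri controls Nordquist.
Quillon and Rowan together hold 22% + 78% = 100% of Talus, so Dmitri controls Talus.
Quillon and Dmitri together hold 66% + 16% = 82% of Meridian, so Dmitri controls Meridian.
No other company's threshold is met.
Dmitri controls 6 companies.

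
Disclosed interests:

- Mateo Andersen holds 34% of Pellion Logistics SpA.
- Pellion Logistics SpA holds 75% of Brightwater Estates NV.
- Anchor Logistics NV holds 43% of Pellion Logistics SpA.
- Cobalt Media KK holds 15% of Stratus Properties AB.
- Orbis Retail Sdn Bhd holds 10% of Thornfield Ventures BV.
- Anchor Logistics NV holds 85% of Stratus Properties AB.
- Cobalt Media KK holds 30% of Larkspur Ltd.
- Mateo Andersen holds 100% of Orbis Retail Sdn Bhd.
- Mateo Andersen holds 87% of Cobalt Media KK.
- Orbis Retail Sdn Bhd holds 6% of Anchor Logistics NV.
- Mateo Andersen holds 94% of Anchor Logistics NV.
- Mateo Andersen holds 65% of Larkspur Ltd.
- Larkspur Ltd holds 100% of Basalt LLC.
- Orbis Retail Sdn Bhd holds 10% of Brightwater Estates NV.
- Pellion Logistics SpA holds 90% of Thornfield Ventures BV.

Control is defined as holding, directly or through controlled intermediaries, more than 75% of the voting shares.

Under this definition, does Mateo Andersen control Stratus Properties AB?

Mateo holds 87% of Cobalt, so Mateo controls Cobalt.
Mateo holds 100% of Orbis, so Mateo controls Orbis.
Mateo and Orbis together hold 94% + 6% = 100% of Anchor, so Mateo controls Anchor.
Anchor and Cobalt together hold 85% + 15% = 100% of Stratus, so Mateo controls Stratus.

Yes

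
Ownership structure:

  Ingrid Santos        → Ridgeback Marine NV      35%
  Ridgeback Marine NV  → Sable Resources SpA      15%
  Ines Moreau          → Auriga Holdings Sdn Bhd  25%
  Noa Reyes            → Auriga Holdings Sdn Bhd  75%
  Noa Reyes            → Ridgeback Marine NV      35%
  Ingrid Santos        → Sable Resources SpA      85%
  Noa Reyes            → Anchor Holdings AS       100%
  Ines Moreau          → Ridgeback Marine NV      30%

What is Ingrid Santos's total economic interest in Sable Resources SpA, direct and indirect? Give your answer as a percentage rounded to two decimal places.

Ingrid reaches Sable along 2 paths.
Via Ridgeback: 35% × 15% = 5.25%.
Direct stake: 85% = 85%.
Total: 5.25% + 85% = 90.25%.

90.25%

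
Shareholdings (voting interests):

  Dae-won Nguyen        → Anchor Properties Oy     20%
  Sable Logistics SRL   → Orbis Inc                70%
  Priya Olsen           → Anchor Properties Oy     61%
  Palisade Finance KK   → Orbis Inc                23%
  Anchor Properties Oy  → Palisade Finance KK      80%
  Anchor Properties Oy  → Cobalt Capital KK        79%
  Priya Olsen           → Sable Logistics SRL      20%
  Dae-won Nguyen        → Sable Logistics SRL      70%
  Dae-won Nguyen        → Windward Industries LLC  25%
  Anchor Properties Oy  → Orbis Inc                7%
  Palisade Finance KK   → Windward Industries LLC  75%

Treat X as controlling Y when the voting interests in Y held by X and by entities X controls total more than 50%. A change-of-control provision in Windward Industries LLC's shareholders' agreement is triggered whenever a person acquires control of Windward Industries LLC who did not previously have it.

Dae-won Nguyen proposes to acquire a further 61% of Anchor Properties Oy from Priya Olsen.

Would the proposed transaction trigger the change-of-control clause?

The purchase adds only to Dae-won's holdings (Priya's stake shrinks), so Dae-won is the only person who could newly come to control Windward.
Dae-won holds 70% of Sable, so Dae-won controls Sable.
Sable holds 70% of Orbis, so Dae-won controls Orbis.
In Windward, Dae-won's side holds only 25%, not > 50%.
So before the transaction, Dae-won does not control Windward.
After the purchase, Dae-won's direct stake in Anchor rises to 20% + 61% = 81%, and Priya's stake falls to 0%.
Dae-won holds 81% of Anchor, so Dae-won controls Anchor.
Anchor holds 80% of Palisade, so Dae-won controls Palisade.
Dae-won and Palisade together hold 25% + 75% = 100% of Windward, so Dae-won controls Windward.
Dae-won did not control Windward before and does after, so the clause is triggered.

Yes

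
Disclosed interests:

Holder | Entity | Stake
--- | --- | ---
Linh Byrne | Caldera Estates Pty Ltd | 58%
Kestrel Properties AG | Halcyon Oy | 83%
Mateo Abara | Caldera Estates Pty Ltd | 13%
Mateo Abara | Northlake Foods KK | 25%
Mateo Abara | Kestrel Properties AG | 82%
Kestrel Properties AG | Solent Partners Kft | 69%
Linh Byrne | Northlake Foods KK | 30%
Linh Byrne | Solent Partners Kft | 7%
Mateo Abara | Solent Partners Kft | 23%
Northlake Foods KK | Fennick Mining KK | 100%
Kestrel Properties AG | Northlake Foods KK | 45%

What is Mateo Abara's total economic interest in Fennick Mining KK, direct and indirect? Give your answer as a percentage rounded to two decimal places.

61.90%

Mateo reaches Fennick along 2 paths.
Via Kestrel → Northlake: 82% × 45% × 100% = 36.9%.
Via Northlake: 25% × 100% = 25%.
Total: 36.9% + 25% = 61.9%.
Rounded: 61.90%.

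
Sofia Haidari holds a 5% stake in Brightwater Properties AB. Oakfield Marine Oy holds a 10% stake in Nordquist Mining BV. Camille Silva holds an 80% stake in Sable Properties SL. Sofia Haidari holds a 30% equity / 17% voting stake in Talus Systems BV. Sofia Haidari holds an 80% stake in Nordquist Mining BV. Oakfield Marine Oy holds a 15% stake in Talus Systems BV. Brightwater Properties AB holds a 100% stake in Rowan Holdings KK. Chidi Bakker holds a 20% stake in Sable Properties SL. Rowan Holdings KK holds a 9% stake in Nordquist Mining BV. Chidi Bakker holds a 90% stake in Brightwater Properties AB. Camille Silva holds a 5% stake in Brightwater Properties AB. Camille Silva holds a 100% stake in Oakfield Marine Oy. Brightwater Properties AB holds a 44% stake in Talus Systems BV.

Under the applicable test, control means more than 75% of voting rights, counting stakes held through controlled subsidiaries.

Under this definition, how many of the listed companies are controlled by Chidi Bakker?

Chidi holds 90% of Brightwater, so Chidi controls Brightwater.
Brightwater holds 100% of Rowan, so Chidi controls Rowan.
No other company's threshold is met.
Chidi controls 2 companies.

2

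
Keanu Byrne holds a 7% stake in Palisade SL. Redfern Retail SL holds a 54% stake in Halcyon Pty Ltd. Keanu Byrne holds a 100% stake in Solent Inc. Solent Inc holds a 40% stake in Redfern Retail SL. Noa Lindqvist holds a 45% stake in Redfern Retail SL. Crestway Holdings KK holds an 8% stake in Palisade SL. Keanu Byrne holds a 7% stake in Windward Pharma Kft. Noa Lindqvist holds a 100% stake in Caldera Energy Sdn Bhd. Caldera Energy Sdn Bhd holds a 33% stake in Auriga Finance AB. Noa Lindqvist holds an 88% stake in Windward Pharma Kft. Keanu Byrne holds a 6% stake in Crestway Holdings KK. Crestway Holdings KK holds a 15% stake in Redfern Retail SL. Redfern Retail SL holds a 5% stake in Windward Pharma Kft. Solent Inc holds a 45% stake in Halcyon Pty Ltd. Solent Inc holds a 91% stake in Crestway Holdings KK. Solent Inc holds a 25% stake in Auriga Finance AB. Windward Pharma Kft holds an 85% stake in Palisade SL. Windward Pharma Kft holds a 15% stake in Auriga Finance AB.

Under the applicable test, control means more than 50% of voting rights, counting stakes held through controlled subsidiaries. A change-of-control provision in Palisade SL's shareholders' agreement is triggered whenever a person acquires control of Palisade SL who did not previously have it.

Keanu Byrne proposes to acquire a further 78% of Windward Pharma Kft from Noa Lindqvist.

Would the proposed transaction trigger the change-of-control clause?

Yes

The purchase adds only to Keanu's holdings (Noa's stake shrinks), so Keanu is the only person who could newly come to control Palisade.
Keanu holds 100% of Solent, so Keanu controls Solent.
Keanu and Solent together hold 6% + 91% = 97% of Crestway, so Keanu controls Crestway.
Solent and Crestway together hold 40% + 15% = 55% of Redfern, so Keanu controls Redfern.
Redfern and Solent together hold 54% + 45% = 99% of Halcyon, so Keanu controls Halcyon.
In Palisade, Keanu's side holds only 7% + 8% = 15%, not > 50%.
So before the transaction, Keanu does not control Palisade.
After the purchase, Keanu's direct stake in Windward rises to 7% + 78% = 85%, and Noa's stake falls to 10%.
Redfern and Keanu together hold 5% + 85% = 90% of Windward, so Keanu controls Windward.
Windward and Keanu and Crestway together hold 85% + 7% + 8% = 100% of Palisade, so Keanu controls Palisade.
Keanu did not control Palisade before and does after, so the clause is triggered.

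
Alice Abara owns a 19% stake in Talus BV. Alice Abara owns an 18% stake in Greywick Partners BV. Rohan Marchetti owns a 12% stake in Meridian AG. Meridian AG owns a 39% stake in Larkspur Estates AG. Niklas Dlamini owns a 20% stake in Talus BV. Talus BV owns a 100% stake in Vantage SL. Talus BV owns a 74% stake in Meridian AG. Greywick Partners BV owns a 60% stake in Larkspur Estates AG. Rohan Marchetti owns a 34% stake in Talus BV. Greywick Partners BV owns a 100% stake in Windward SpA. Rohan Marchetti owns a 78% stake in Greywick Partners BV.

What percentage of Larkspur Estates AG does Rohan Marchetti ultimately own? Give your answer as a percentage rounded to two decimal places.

61.29%

Rohan reaches Larkspur along 3 paths.
Via Greywick: 78% × 60% = 46.8%.
Via Talus → Meridian: 34% × 74% × 39% = 9.8124%.
Via Meridian: 12% × 39% = 4.68%.
Total: 46.8% + 9.8124% + 4.68% = 61.2924%.
Rounded: 61.29%.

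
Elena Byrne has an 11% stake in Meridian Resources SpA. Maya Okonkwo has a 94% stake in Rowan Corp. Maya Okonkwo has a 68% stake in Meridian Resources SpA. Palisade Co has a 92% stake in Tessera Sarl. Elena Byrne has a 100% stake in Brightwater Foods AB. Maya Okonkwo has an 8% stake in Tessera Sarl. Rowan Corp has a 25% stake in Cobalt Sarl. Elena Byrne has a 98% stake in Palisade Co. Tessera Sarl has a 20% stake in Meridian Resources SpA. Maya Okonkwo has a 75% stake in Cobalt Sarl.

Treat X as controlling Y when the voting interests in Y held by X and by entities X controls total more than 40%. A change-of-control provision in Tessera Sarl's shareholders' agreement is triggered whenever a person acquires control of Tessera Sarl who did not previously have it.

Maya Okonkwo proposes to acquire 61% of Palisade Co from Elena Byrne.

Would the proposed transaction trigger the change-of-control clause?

The purchase adds only to Maya's holdings (Elena's stake shrinks), so Maya is the only person who could newly come to control Tessera.
Maya holds 94% of Rowan, so Maya controls Rowan.
Rowan and Maya together hold 25% + 75% = 100% of Cobalt, so Maya controls Cobalt.
Maya holds 68% of Meridian, so Maya controls Meridian.
In Tessera, Maya's side holds only 8%, not > 40%.
So before the transaction, Maya does not control Tessera.
After the purchase, Maya holds 61% of Palisade directly, and Elena's stake falls to 37%.
Maya holds 61% of Palisade, so Maya controls Palisade.
Palisade and Maya together hold 92% + 8% = 100% of Tessera, so Maya controls Tessera.
Maya did not control Tessera before and does after, so the clause is triggered.

Yes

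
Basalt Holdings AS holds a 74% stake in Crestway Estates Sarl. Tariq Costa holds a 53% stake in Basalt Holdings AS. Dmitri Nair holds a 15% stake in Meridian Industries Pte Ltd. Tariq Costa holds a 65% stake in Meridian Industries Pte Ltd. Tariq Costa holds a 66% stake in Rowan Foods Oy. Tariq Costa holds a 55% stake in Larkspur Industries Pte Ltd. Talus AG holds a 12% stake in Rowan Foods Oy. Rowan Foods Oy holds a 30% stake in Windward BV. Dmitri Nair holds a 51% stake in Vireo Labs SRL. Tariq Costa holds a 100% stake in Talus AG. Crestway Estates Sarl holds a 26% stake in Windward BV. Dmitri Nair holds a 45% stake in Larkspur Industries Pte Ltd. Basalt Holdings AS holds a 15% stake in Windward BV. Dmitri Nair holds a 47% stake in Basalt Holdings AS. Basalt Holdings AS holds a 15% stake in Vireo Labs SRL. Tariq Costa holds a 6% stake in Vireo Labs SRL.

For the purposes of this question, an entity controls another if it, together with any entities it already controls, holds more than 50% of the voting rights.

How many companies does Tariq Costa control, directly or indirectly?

7

Tariq holds 65% of Meridian, so Tariq controls Meridian.
Tariq holds 53% of Basalt, so Tariq controls Basalt.
Tariq holds 100% of Talus, so Tariq controls Talus.
Basalt holds 74% of Crestway, so Tariq controls Crestway.
Talus and Tariq together hold 12% + 66% = 78% of Rowan, so Tariq controls Rowan.
Crestway and Rowan and Basalt together hold 26% + 30% + 15% = 71% of Windward, so Tariq controls Windward.
Tariq holds 55% of Larkspur, so Tariq controls Larkspur.
No other company's threshold is met.
Tariq controls 7 companies.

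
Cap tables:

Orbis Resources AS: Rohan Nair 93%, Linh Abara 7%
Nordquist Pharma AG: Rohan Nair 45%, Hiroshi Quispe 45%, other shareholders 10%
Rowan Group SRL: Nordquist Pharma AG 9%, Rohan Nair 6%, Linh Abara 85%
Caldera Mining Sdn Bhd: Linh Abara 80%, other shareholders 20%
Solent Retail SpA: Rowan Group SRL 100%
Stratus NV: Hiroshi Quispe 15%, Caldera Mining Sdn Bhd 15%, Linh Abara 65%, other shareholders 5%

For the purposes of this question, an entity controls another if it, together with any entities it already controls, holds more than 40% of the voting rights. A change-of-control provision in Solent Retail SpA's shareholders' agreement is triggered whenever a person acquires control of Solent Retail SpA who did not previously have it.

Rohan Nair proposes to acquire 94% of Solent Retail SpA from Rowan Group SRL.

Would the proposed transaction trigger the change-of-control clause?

Yes

The purchase adds only to Rohan's holdings (Rowan's stake shrinks), so Rohan is the only person who could newly come to control Solent.
Rohan holds 93% of Orbis, so Rohan controls Orbis.
Rohan holds 45% of Nordquist, so Rohan controls Nordquist.
Neither Rohan nor any entity Rohan controls holds any voting interest in Solent.
So before the transaction, Rohan does not control Solent.
After the purchase, Rohan holds 94% of Solent directly, and Rowan's stake falls to 6%.
Rohan holds 94% of Solent, so Rohan controls Solent.
Rohan did not control Solent before and does after, so the clause is triggered.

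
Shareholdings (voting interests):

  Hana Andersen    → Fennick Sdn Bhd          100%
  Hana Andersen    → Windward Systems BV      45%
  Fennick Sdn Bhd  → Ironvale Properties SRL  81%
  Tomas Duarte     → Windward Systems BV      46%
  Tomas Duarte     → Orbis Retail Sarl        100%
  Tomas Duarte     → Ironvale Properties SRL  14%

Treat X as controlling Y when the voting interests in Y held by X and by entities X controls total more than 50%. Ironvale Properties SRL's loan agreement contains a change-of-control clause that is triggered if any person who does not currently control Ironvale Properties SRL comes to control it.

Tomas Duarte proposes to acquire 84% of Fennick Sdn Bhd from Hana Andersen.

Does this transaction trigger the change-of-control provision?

Yes

The purchase adds only to Tomas's holdings (Hana's stake shrinks), so Tomas is the only person who could newly come to control Ironvale.
Tomas holds 100% of Orbis, so Tomas controls Orbis.
In Ironvale, Tomas's side holds only 14%, not > 50%.
So before the transaction, Tomas does not control Ironvale.
After the purchase, Tomas holds 84% of Fennick directly, and Hana's stake falls to 16%.
Tomas holds 84% of Fennick, so Tomas controls Fennick.
Fennick and Tomas together hold 81% + 14% = 95% of Ironvale, so Tomas controls Ironvale.
Tomas did not control Ironvale before and does after, so the clause is triggered.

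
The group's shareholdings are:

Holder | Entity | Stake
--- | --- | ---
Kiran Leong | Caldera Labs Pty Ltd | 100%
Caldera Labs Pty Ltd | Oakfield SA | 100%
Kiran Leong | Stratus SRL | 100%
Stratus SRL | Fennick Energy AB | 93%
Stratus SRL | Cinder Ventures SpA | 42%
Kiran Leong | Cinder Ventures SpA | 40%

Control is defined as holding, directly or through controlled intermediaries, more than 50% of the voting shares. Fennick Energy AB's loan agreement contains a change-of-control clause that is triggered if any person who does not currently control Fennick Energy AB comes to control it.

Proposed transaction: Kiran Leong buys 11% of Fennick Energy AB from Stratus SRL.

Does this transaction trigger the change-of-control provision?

No

The purchase adds only to Kiran's holdings (Stratus's stake shrinks), so Kiran is the only person who could newly come to control Fennick.
Kiran holds 100% of Stratus, so Kiran controls Stratus.
Stratus holds 93% of Fennick, so Kiran controls Fennick.
So Kiran already controls Fennick before the transaction.
After the purchase, Kiran holds 11% of Fennick directly, and Stratus's stake falls to 82%.
Kiran controlled Fennick already, so this is not a new person acquiring control; every other person's position is unchanged or reduced.
No new person acquires control, so the clause is not triggered.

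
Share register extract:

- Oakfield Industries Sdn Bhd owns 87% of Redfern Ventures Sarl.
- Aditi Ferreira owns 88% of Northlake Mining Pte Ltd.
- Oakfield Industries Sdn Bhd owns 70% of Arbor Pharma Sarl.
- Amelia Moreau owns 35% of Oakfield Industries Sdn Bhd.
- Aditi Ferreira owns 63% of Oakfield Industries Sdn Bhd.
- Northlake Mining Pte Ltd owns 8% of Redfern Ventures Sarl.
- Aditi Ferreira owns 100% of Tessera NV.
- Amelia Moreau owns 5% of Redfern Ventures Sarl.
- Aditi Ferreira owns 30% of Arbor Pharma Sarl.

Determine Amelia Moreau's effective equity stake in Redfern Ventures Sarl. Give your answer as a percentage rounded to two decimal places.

Amelia reaches Redfern along 2 paths.
Via Oakfield: 35% × 87% = 30.45%.
Direct stake: 5% = 5%.
Total: 30.45% + 5% = 35.45%.

35.45%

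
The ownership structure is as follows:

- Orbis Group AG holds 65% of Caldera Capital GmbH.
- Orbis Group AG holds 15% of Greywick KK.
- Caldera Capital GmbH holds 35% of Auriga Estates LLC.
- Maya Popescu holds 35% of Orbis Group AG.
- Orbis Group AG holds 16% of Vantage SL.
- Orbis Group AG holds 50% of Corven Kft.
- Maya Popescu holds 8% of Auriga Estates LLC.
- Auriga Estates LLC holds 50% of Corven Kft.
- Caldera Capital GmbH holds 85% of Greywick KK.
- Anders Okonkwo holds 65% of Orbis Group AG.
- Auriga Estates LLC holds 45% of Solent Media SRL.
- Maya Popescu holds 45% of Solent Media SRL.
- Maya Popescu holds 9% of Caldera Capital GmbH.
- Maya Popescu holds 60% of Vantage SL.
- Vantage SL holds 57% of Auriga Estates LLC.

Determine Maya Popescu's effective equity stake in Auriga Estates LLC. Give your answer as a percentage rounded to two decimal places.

56.50%

Maya reaches Auriga along 5 paths.
Direct stake: 8% = 8%.
Via Orbis → Caldera: 35% × 65% × 35% = 7.9625%.
Via Caldera: 9% × 35% = 3.15%.
Via Orbis → Vantage: 35% × 16% × 57% = 3.192%.
Via Vantage: 60% × 57% = 34.2%.
Total: 8% + 7.9625% + 3.15% + 3.192% + 34.2% = 56.5045%.
Rounded: 56.50%.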